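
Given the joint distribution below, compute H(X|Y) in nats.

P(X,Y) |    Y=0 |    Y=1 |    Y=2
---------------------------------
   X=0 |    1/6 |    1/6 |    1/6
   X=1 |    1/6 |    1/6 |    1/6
0.6931 nats

Using the chain rule: H(X|Y) = H(X,Y) - H(Y)

First, compute H(X,Y) = 1.7918 nats

Marginal P(Y) = (1/3, 1/3, 1/3)
H(Y) = 1.0986 nats

H(X|Y) = H(X,Y) - H(Y) = 1.7918 - 1.0986 = 0.6931 nats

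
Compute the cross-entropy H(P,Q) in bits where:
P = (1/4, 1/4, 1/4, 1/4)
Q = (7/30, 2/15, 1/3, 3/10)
2.0821 bits

Cross-entropy: H(P,Q) = -Σ p(x) log q(x)

Alternatively: H(P,Q) = H(P) + D_KL(P||Q)
H(P) = 2.0000 bits
D_KL(P||Q) = 0.0821 bits

H(P,Q) = 2.0000 + 0.0821 = 2.0821 bits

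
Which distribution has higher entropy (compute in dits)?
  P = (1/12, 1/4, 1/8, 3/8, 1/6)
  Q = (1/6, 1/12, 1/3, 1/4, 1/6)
Q

Computing entropies in dits:
H(P) = 0.6428
H(Q) = 0.6589

Distribution Q has higher entropy.

Intuition: The distribution closer to uniform (more spread out) has higher entropy.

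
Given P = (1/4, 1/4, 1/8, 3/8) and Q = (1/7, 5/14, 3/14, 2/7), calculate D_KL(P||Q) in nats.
0.0853 nats

KL divergence: D_KL(P||Q) = Σ p(x) log(p(x)/q(x))

Computing term by term:
  x=0: 1/4 × log_e[(1/4)/(1/7)] = 1/4 × 0.5596 = 0.1399
  x=1: 1/4 × log_e[(1/4)/(5/14)] = 1/4 × -0.3567 = -0.0892
  x=2: 1/8 × log_e[(1/8)/(3/14)] = 1/8 × -0.5390 = -0.0674
  x=3: 3/8 × log_e[(3/8)/(2/7)] = 3/8 × 0.2719 = 0.1020

D_KL(P||Q) = 0.0853 nats

Note: KL divergence is always non-negative and equals 0 iff P = Q.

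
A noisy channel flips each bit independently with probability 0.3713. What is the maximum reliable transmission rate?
0.0483 bits

For a binary symmetric channel (BSC) with error probability p:
Capacity C = 1 - H(p) bits per symbol

where H(p) = -p log₂(p) - (1-p) log₂(1-p) is the binary entropy function.

H(0.3713) = 0.9517 bits
C = 1 - 0.9517 = 0.0483 bits per symbol

This means we can reliably transmit up to 0.0483 bits of information per channel use.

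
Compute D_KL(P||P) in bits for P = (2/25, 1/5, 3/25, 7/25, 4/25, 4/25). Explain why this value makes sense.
0.0000 bits

KL divergence satisfies the Gibbs inequality: D_KL(P||Q) ≥ 0 for all distributions P, Q.

D_KL(P||Q) = Σ p(x) log(p(x)/q(x))
Each term is p(x) × log_2(p(x)/p(x)) = p(x) × log_2(1) = 0, so the sum is 0.
D_KL(P||Q) = 0.0000 bits

When P = Q, the KL divergence is exactly 0, as there is no 'divergence' between identical distributions.

This non-negativity is a fundamental property: relative entropy cannot be negative because it measures how different Q is from P.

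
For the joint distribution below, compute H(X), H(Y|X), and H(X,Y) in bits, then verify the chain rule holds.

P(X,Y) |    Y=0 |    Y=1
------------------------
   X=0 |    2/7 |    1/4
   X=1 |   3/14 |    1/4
H(X,Y) = 1.9926, H(X) = 0.9963, H(Y|X) = 0.9963 (all in bits)

Chain rule: H(X,Y) = H(X) + H(Y|X)

Left side — joint entropy directly:
H(X,Y) = -Σ p(x,y) log p(x,y) = 1.9926 bits

Right side — compute H(Y|X) from the conditional distributions:
P(X) = (15/28, 13/28), so H(X) = 0.9963 bits
H(Y|X) = Σ_x P(X=x) · H(Y|X=x):
  P(Y|X=0) = (8/15, 7/15), H(Y|X=0) = 0.9968, weight P(X=0) = 15/28
  P(Y|X=1) = (6/13, 7/13), H(Y|X=1) = 0.9957, weight P(X=1) = 13/28
H(Y|X) = 0.9963 bits

H(X) + H(Y|X) = 0.9963 + 0.9963 = 1.9926 bits

Both sides equal 1.9926 bits. ✓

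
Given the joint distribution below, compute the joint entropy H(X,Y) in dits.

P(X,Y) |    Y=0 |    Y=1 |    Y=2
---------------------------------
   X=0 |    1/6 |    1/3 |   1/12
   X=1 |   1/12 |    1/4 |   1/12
0.7090 dits

Joint entropy is H(X,Y) = -Σ_{x,y} p(x,y) log p(x,y).

Summing over all non-zero entries:
H(X,Y) = -[1/6·log_10(1/6) + 1/3·log_10(1/3) + 1/12·log_10(1/12) + 1/12·log_10(1/12) + 1/4·log_10(1/4) + 1/12·log_10(1/12)]
H(X,Y) = 0.7090 dits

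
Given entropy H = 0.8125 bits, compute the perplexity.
1.7563

Perplexity is 2^H (or exp(H) for natural log).

H = 0.8125 bits
Perplexity = 2^0.8125 = 1.7563

Interpretation: The model's uncertainty is equivalent to choosing uniformly among 1.8 options.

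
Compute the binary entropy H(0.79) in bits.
0.7415 bits

The binary entropy function is:
H(p) = -p log(p) - (1-p) log(1-p)

H(0.79) = -0.79 × log_2(0.79) - 0.21 × log_2(0.21)
H(0.79) = 0.7415 bits

Note: Binary entropy is maximized at p=0.5 (H=1 bit) and minimized at p=0 or p=1 (H=0).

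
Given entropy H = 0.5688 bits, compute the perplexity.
1.4833

Perplexity is 2^H (or exp(H) for natural log).

H = 0.5688 bits
Perplexity = 2^0.5688 = 1.4833

Interpretation: The model's uncertainty is equivalent to choosing uniformly among 1.5 options.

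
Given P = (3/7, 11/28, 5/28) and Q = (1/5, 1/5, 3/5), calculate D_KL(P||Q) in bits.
0.5416 bits

KL divergence: D_KL(P||Q) = Σ p(x) log(p(x)/q(x))

Computing term by term:
  x=0: 3/7 × log_2[(3/7)/(1/5)] = 3/7 × 1.0995 = 0.4712
  x=1: 11/28 × log_2[(11/28)/(1/5)] = 11/28 × 0.9740 = 0.3826
  x=2: 5/28 × log_2[(5/28)/(3/5)] = 5/28 × -1.7485 = -0.3122

D_KL(P||Q) = 0.5416 bits

Note: KL divergence is always non-negative and equals 0 iff P = Q.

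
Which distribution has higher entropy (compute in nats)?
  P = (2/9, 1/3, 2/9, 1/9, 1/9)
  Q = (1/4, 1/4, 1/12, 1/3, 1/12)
P

Computing entropies in nats:
H(P) = 1.5230
H(Q) = 1.4735

Distribution P has higher entropy.

Intuition: The distribution closer to uniform (more spread out) has higher entropy.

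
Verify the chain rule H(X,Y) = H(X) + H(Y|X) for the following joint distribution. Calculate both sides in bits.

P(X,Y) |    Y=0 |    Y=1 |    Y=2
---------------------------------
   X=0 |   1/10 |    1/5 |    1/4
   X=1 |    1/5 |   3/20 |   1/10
H(X,Y) = 2.5037, H(X) = 0.9928, H(Y|X) = 1.5109 (all in bits)

Chain rule: H(X,Y) = H(X) + H(Y|X)

Left side — joint entropy directly:
H(X,Y) = -Σ p(x,y) log p(x,y) = 2.5037 bits

Right side — compute H(Y|X) from the conditional distributions:
P(X) = (11/20, 9/20), so H(X) = 0.9928 bits
H(Y|X) = Σ_x P(X=x) · H(Y|X=x):
  P(Y|X=0) = (2/11, 4/11, 5/11), H(Y|X=0) = 1.4949, weight P(X=0) = 11/20
  P(Y|X=1) = (4/9, 1/3, 2/9), H(Y|X=1) = 1.5305, weight P(X=1) = 9/20
H(Y|X) = 1.5109 bits

H(X) + H(Y|X) = 0.9928 + 1.5109 = 2.5037 bits

Both sides equal 2.5037 bits. ✓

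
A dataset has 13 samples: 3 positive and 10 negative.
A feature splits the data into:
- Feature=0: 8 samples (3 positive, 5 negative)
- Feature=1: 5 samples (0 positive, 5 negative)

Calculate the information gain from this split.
0.1920 bits

Information Gain = H(Y) - H(Y|Feature)

Before split:
P(positive) = 3/13 = 0.2308
H(Y) = 0.7793 bits

After split:
Feature=0: H = 0.9544 bits (weight = 8/13)
Feature=1: H = 0.0000 bits (weight = 5/13)
H(Y|Feature) = (8/13)×0.9544 + (5/13)×0.0000 = 0.5873 bits

Information Gain = 0.7793 - 0.5873 = 0.1920 bits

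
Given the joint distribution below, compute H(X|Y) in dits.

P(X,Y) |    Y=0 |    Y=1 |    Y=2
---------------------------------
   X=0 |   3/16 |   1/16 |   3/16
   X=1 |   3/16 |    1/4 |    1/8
0.2721 dits

Using the chain rule: H(X|Y) = H(X,Y) - H(Y)

First, compute H(X,Y) = 0.7476 dits

Marginal P(Y) = (3/8, 5/16, 5/16)
H(Y) = 0.4755 dits

H(X|Y) = H(X,Y) - H(Y) = 0.7476 - 0.4755 = 0.2721 dits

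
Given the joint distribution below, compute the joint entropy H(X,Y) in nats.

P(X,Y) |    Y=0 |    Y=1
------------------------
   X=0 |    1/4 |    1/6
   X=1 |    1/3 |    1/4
1.3580 nats

Joint entropy is H(X,Y) = -Σ_{x,y} p(x,y) log p(x,y).

Summing over all non-zero entries:
H(X,Y) = -[1/4·log_e(1/4) + 1/6·log_e(1/6) + 1/3·log_e(1/3) + 1/4·log_e(1/4)]
H(X,Y) = 1.3580 nats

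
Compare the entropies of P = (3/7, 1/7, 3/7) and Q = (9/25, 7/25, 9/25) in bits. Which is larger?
Q

Computing entropies in bits:
H(P) = 1.4488
H(Q) = 1.5755

Distribution Q has higher entropy.

Intuition: The distribution closer to uniform (more spread out) has higher entropy.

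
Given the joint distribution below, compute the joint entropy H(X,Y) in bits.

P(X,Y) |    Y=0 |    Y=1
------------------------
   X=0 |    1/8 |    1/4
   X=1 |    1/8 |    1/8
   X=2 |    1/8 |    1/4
2.5000 bits

Joint entropy is H(X,Y) = -Σ_{x,y} p(x,y) log p(x,y).

Summing over all non-zero entries:
H(X,Y) = -[1/8·log_2(1/8) + 1/4·log_2(1/4) + 1/8·log_2(1/8) + 1/8·log_2(1/8) + 1/8·log_2(1/8) + 1/4·log_2(1/4)]
H(X,Y) = 2.5000 bits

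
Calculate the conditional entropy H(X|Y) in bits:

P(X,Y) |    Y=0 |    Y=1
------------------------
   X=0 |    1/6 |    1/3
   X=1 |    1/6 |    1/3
1.0000 bits

Using the chain rule: H(X|Y) = H(X,Y) - H(Y)

First, compute H(X,Y) = 1.9183 bits

Marginal P(Y) = (1/3, 2/3)
H(Y) = 0.9183 bits

H(X|Y) = H(X,Y) - H(Y) = 1.9183 - 0.9183 = 1.0000 bits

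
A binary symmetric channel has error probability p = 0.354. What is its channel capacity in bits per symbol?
0.0624 bits

For a binary symmetric channel (BSC) with error probability p:
Capacity C = 1 - H(p) bits per symbol

where H(p) = -p log₂(p) - (1-p) log₂(1-p) is the binary entropy function.

H(0.354) = 0.9376 bits
C = 1 - 0.9376 = 0.0624 bits per symbol

This means we can reliably transmit up to 0.0624 bits of information per channel use.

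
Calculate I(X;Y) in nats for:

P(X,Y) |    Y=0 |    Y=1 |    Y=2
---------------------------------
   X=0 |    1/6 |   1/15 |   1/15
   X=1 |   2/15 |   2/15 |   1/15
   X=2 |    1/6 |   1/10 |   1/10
0.0150 nats

Mutual information: I(X;Y) = H(X) + H(Y) - H(X,Y)

Marginals:
P(X) = (3/10, 1/3, 11/30), H(X) = 1.0953 nats
P(Y) = (7/15, 3/10, 7/30), H(Y) = 1.0564 nats

Joint entropy: H(X,Y) = 2.1367 nats

I(X;Y) = 1.0953 + 1.0564 - 2.1367 = 0.0150 nats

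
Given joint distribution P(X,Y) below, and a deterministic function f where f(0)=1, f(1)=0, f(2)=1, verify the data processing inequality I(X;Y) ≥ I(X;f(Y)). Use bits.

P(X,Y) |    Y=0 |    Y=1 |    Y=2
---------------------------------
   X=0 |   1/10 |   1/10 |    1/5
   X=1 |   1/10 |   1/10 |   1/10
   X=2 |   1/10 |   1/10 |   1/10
I(X;Y) = 0.0200, I(X;f(Y)) = 0.0058, inequality holds: 0.0200 ≥ 0.0058

Data Processing Inequality: For any Markov chain X → Y → Z, we have I(X;Y) ≥ I(X;Z).

Here Z = f(Y) is a deterministic function of Y, forming X → Y → Z.

Original I(X;Y) = 0.0200 bits

After applying f:
P(X,Z) where Z=f(Y):
- P(X,Z=0) = P(X,Y=1)
- P(X,Z=1) = P(X,Y=0) + P(X,Y=2)

I(X;Z) = I(X;f(Y)) = 0.0058 bits

Verification: 0.0200 ≥ 0.0058 ✓

Information cannot be created by processing; the function f can only lose information about X.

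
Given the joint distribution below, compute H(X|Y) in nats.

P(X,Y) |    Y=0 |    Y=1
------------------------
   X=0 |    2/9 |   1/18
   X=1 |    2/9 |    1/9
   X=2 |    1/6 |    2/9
1.0378 nats

Using the chain rule: H(X|Y) = H(X,Y) - H(Y)

First, compute H(X,Y) = 1.7061 nats

Marginal P(Y) = (11/18, 7/18)
H(Y) = 0.6682 nats

H(X|Y) = H(X,Y) - H(Y) = 1.7061 - 0.6682 = 1.0378 nats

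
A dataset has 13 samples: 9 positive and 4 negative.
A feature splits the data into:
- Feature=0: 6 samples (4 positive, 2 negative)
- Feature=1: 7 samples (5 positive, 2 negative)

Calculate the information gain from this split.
0.0019 bits

Information Gain = H(Y) - H(Y|Feature)

Before split:
P(positive) = 9/13 = 0.6923
H(Y) = 0.8905 bits

After split:
Feature=0: H = 0.9183 bits (weight = 6/13)
Feature=1: H = 0.8631 bits (weight = 7/13)
H(Y|Feature) = (6/13)×0.9183 + (7/13)×0.8631 = 0.8886 bits

Information Gain = 0.8905 - 0.8886 = 0.0019 bits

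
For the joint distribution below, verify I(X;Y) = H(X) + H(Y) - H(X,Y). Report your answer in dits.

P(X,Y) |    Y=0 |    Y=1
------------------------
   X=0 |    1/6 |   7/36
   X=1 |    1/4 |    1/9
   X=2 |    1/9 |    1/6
I(X;Y) = 0.0141 dits

Mutual information has multiple equivalent forms:
- I(X;Y) = H(X) - H(X|Y)
- I(X;Y) = H(Y) - H(Y|X)
- I(X;Y) = H(X) + H(Y) - H(X,Y)

Computing all quantities:
H(X) = 0.4740, H(Y) = 0.3004, H(X,Y) = 0.7602
H(X|Y) = 0.4599, H(Y|X) = 0.2862

Verification:
H(X) - H(X|Y) = 0.4740 - 0.4599 = 0.0141
H(Y) - H(Y|X) = 0.3004 - 0.2862 = 0.0141
H(X) + H(Y) - H(X,Y) = 0.4740 + 0.3004 - 0.7602 = 0.0141

All forms give I(X;Y) = 0.0141 dits. ✓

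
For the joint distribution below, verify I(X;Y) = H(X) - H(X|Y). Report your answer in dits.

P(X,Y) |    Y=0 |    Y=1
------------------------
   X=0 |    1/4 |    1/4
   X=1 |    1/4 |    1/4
I(X;Y) = 0.0000 dits

Mutual information has multiple equivalent forms:
- I(X;Y) = H(X) - H(X|Y)
- I(X;Y) = H(Y) - H(Y|X)
- I(X;Y) = H(X) + H(Y) - H(X,Y)

Computing all quantities:
H(X) = 0.3010, H(Y) = 0.3010, H(X,Y) = 0.6021
H(X|Y) = 0.3010, H(Y|X) = 0.3010

Verification:
H(X) - H(X|Y) = 0.3010 - 0.3010 = 0.0000
H(Y) - H(Y|X) = 0.3010 - 0.3010 = 0.0000
H(X) + H(Y) - H(X,Y) = 0.3010 + 0.3010 - 0.6021 = 0.0000

All forms give I(X;Y) = 0.0000 dits. ✓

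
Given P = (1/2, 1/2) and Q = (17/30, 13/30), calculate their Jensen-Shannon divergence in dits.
0.0010 dits

Jensen-Shannon divergence is:
JSD(P||Q) = 0.5 × D_KL(P||M) + 0.5 × D_KL(Q||M)
where M = 0.5 × (P + Q) is the mixture distribution.

M = 0.5 × (1/2, 1/2) + 0.5 × (17/30, 13/30) = (8/15, 7/15)

D_KL(P||M) = 0.0010 dits
D_KL(Q||M) = 0.0010 dits

JSD(P||Q) = 0.5 × 0.0010 + 0.5 × 0.0010 = 0.0010 dits

Unlike KL divergence, JSD is symmetric and bounded: 0 ≤ JSD ≤ log(2).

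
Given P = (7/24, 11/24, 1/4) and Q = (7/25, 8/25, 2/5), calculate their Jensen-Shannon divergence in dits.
0.0065 dits

Jensen-Shannon divergence is:
JSD(P||Q) = 0.5 × D_KL(P||M) + 0.5 × D_KL(Q||M)
where M = 0.5 × (P + Q) is the mixture distribution.

M = 0.5 × (7/24, 11/24, 1/4) + 0.5 × (7/25, 8/25, 2/5) = (0.285833, 0.389167, 13/40)

D_KL(P||M) = 0.0066 dits
D_KL(Q||M) = 0.0064 dits

JSD(P||Q) = 0.5 × 0.0066 + 0.5 × 0.0064 = 0.0065 dits

Unlike KL divergence, JSD is symmetric and bounded: 0 ≤ JSD ≤ log(2).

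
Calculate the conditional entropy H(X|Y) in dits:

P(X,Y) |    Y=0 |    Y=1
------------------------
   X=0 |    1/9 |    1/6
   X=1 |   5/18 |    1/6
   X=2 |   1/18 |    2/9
0.4365 dits

Using the chain rule: H(X|Y) = H(X,Y) - H(Y)

First, compute H(X,Y) = 0.7348 dits

Marginal P(Y) = (4/9, 5/9)
H(Y) = 0.2983 dits

H(X|Y) = H(X,Y) - H(Y) = 0.7348 - 0.2983 = 0.4365 dits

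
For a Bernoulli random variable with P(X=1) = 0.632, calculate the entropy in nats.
0.6579 nats

The binary entropy function is:
H(p) = -p log(p) - (1-p) log(1-p)

H(0.632) = -0.632 × log_e(0.632) - 0.368 × log_e(0.368)
H(0.632) = 0.6579 nats

Note: Binary entropy is maximized at p=0.5 (H=1 bit) and minimized at p=0 or p=1 (H=0).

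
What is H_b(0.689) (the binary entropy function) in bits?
0.8943 bits

The binary entropy function is:
H(p) = -p log(p) - (1-p) log(1-p)

H(0.689) = -0.689 × log_2(0.689) - 0.311 × log_2(0.311)
H(0.689) = 0.8943 bits

Note: Binary entropy is maximized at p=0.5 (H=1 bit) and minimized at p=0 or p=1 (H=0).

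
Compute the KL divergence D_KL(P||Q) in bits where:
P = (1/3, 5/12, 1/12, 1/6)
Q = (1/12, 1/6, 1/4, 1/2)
0.8212 bits

KL divergence: D_KL(P||Q) = Σ p(x) log(p(x)/q(x))

Computing term by term:
  x=0: 1/3 × log_2[(1/3)/(1/12)] = 1/3 × 2.0000 = 0.6667
  x=1: 5/12 × log_2[(5/12)/(1/6)] = 5/12 × 1.3219 = 0.5508
  x=2: 1/12 × log_2[(1/12)/(1/4)] = 1/12 × -1.5850 = -0.1321
  x=3: 1/6 × log_2[(1/6)/(1/2)] = 1/6 × -1.5850 = -0.2642

D_KL(P||Q) = 0.8212 bits

Note: KL divergence is always non-negative and equals 0 iff P = Q.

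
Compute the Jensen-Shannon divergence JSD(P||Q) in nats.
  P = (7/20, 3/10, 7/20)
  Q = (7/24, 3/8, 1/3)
0.0035 nats

Jensen-Shannon divergence is:
JSD(P||Q) = 0.5 × D_KL(P||M) + 0.5 × D_KL(Q||M)
where M = 0.5 × (P + Q) is the mixture distribution.

M = 0.5 × (7/20, 3/10, 7/20) + 0.5 × (7/24, 3/8, 1/3) = (0.320833, 0.3375, 0.341667)

D_KL(P||M) = 0.0036 nats
D_KL(Q||M) = 0.0035 nats

JSD(P||Q) = 0.5 × 0.0036 + 0.5 × 0.0035 = 0.0035 nats

Unlike KL divergence, JSD is symmetric and bounded: 0 ≤ JSD ≤ log(2).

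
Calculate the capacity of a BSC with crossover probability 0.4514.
0.0068 bits

For a binary symmetric channel (BSC) with error probability p:
Capacity C = 1 - H(p) bits per symbol

where H(p) = -p log₂(p) - (1-p) log₂(1-p) is the binary entropy function.

H(0.4514) = 0.9932 bits
C = 1 - 0.9932 = 0.0068 bits per symbol

This means we can reliably transmit up to 0.0068 bits of information per channel use.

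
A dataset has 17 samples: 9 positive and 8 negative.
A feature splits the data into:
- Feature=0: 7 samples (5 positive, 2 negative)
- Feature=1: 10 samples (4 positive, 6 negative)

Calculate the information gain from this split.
0.0710 bits

Information Gain = H(Y) - H(Y|Feature)

Before split:
P(positive) = 9/17 = 0.5294
H(Y) = 0.9975 bits

After split:
Feature=0: H = 0.8631 bits (weight = 7/17)
Feature=1: H = 0.9710 bits (weight = 10/17)
H(Y|Feature) = (7/17)×0.8631 + (10/17)×0.9710 = 0.9265 bits

Information Gain = 0.9975 - 0.9265 = 0.0710 bits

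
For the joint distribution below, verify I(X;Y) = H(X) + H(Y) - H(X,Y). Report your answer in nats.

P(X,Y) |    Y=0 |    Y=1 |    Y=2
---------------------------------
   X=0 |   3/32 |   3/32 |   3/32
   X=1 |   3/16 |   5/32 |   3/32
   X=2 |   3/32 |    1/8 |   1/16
I(X;Y) = 0.0107 nats

Mutual information has multiple equivalent forms:
- I(X;Y) = H(X) - H(X|Y)
- I(X;Y) = H(Y) - H(Y|X)
- I(X;Y) = H(X) + H(Y) - H(X,Y)

Computing all quantities:
H(X) = 1.0752, H(Y) = 1.0822, H(X,Y) = 2.1467
H(X|Y) = 1.0645, H(Y|X) = 1.0715

Verification:
H(X) - H(X|Y) = 1.0752 - 1.0645 = 0.0107
H(Y) - H(Y|X) = 1.0822 - 1.0715 = 0.0107
H(X) + H(Y) - H(X,Y) = 1.0752 + 1.0822 - 2.1467 = 0.0107

All forms give I(X;Y) = 0.0107 nats. ✓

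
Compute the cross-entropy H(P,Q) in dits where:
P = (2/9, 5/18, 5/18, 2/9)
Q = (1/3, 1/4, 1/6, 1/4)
0.6232 dits

Cross-entropy: H(P,Q) = -Σ p(x) log q(x)

Alternatively: H(P,Q) = H(P) + D_KL(P||Q)
H(P) = 0.5994 dits
D_KL(P||Q) = 0.0238 dits

H(P,Q) = 0.5994 + 0.0238 = 0.6232 dits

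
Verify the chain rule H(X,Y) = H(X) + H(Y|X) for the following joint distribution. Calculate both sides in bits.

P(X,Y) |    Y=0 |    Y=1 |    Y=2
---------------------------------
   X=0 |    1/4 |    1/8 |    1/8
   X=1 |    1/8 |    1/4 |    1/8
H(X,Y) = 2.5000, H(X) = 1.0000, H(Y|X) = 1.5000 (all in bits)

Chain rule: H(X,Y) = H(X) + H(Y|X)

Left side — joint entropy directly:
H(X,Y) = -Σ p(x,y) log p(x,y) = 2.5000 bits

Right side — compute H(Y|X) from the conditional distributions:
P(X) = (1/2, 1/2), so H(X) = 1.0000 bits
H(Y|X) = Σ_x P(X=x) · H(Y|X=x):
  P(Y|X=0) = (1/2, 1/4, 1/4), H(Y|X=0) = 1.5000, weight P(X=0) = 1/2
  P(Y|X=1) = (1/4, 1/2, 1/4), H(Y|X=1) = 1.5000, weight P(X=1) = 1/2
H(Y|X) = 1.5000 bits

H(X) + H(Y|X) = 1.0000 + 1.5000 = 2.5000 bits

Both sides equal 2.5000 bits. ✓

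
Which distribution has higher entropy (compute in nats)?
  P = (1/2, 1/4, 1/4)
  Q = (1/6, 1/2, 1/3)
P

Computing entropies in nats:
H(P) = 1.0397
H(Q) = 1.0114

Distribution P has higher entropy.

Intuition: The distribution closer to uniform (more spread out) has higher entropy.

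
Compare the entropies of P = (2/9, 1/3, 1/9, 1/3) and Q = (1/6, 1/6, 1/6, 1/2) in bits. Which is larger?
P

Computing entropies in bits:
H(P) = 1.8911
H(Q) = 1.7925

Distribution P has higher entropy.

Intuition: The distribution closer to uniform (more spread out) has higher entropy.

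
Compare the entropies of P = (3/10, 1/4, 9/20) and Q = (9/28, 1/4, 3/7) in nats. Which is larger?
Q

Computing entropies in nats:
H(P) = 1.0671
H(Q) = 1.0745

Distribution Q has higher entropy.

Intuition: The distribution closer to uniform (more spread out) has higher entropy.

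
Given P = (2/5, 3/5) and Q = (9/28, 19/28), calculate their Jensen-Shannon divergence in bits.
0.0048 bits

Jensen-Shannon divergence is:
JSD(P||Q) = 0.5 × D_KL(P||M) + 0.5 × D_KL(Q||M)
where M = 0.5 × (P + Q) is the mixture distribution.

M = 0.5 × (2/5, 3/5) + 0.5 × (9/28, 19/28) = (0.360714, 0.639286)

D_KL(P||M) = 0.0048 bits
D_KL(Q||M) = 0.0049 bits

JSD(P||Q) = 0.5 × 0.0048 + 0.5 × 0.0049 = 0.0048 bits

Unlike KL divergence, JSD is symmetric and bounded: 0 ≤ JSD ≤ log(2).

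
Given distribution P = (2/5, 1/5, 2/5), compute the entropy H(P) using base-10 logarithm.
0.4581 dits

Shannon entropy is H(X) = -Σ p(x) log p(x).

For P = (2/5, 1/5, 2/5):
H = -2/5 × log_10(2/5) -1/5 × log_10(1/5) -2/5 × log_10(2/5)
H = 0.4581 dits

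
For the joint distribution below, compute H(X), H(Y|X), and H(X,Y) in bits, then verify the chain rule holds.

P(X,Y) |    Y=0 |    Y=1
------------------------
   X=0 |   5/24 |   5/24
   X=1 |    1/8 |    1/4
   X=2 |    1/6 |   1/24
H(X,Y) = 2.4398, H(X) = 1.5284, H(Y|X) = 0.9114 (all in bits)

Chain rule: H(X,Y) = H(X) + H(Y|X)

Left side — joint entropy directly:
H(X,Y) = -Σ p(x,y) log p(x,y) = 2.4398 bits

Right side — compute H(Y|X) from the conditional distributions:
P(X) = (5/12, 3/8, 5/24), so H(X) = 1.5284 bits
H(Y|X) = Σ_x P(X=x) · H(Y|X=x):
  P(Y|X=0) = (1/2, 1/2), H(Y|X=0) = 1.0000, weight P(X=0) = 5/12
  P(Y|X=1) = (1/3, 2/3), H(Y|X=1) = 0.9183, weight P(X=1) = 3/8
  P(Y|X=2) = (4/5, 1/5), H(Y|X=2) = 0.7219, weight P(X=2) = 5/24
H(Y|X) = 0.9114 bits

H(X) + H(Y|X) = 1.5284 + 0.9114 = 2.4398 bits

Both sides equal 2.4398 bits. ✓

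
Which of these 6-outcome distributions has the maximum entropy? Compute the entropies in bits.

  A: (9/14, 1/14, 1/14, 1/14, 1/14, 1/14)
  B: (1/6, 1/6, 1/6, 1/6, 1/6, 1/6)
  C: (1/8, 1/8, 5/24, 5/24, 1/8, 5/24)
B

For a discrete distribution over n outcomes, entropy is maximized by the uniform distribution.

Computing entropies:
H(A) = 1.7695 bits
H(B) = 2.5850 bits
H(C) = 2.5394 bits

The uniform distribution (where all probabilities equal 1/6) achieves the maximum entropy of log_2(6) = 2.5850 bits.

Distribution B has the highest entropy.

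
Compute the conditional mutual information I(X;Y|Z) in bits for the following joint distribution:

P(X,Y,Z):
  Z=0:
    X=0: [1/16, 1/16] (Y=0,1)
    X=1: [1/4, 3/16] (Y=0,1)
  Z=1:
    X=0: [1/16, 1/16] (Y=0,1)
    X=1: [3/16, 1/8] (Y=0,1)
0.0041 bits

Conditional mutual information: I(X;Y|Z) = H(X|Z) + H(Y|Z) - H(X,Y|Z)

H(Z) = 0.9887
H(X,Z) = 1.7962 → H(X|Z) = 0.8075
H(Y,Z) = 1.9772 → H(Y|Z) = 0.9885
H(X,Y,Z) = 2.7806 → H(X,Y|Z) = 1.7919

I(X;Y|Z) = 0.8075 + 0.9885 - 1.7919 = 0.0041 bits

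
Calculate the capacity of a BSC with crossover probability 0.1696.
0.3432 bits

For a binary symmetric channel (BSC) with error probability p:
Capacity C = 1 - H(p) bits per symbol

where H(p) = -p log₂(p) - (1-p) log₂(1-p) is the binary entropy function.

H(0.1696) = 0.6568 bits
C = 1 - 0.6568 = 0.3432 bits per symbol

This means we can reliably transmit up to 0.3432 bits of information per channel use.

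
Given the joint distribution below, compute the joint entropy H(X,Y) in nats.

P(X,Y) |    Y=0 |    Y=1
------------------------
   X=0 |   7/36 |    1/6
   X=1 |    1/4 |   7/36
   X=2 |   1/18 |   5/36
1.7168 nats

Joint entropy is H(X,Y) = -Σ_{x,y} p(x,y) log p(x,y).

Summing over all non-zero entries:
H(X,Y) = -[7/36·log_e(7/36) + 1/6·log_e(1/6) + 1/4·log_e(1/4) + 7/36·log_e(7/36) + 1/18·log_e(1/18) + 5/36·log_e(5/36)]
H(X,Y) = 1.7168 nats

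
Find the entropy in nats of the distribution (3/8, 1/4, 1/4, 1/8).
1.3209 nats

Shannon entropy is H(X) = -Σ p(x) log p(x).

For P = (3/8, 1/4, 1/4, 1/8):
H = -3/8 × log_e(3/8) -1/4 × log_e(1/4) -1/4 × log_e(1/4) -1/8 × log_e(1/8)
H = 1.3209 nats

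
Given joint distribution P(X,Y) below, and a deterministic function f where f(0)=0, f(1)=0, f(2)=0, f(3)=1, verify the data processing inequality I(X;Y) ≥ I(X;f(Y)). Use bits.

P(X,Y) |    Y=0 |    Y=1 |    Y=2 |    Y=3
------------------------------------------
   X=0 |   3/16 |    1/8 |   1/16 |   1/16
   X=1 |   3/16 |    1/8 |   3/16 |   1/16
I(X;Y) = 0.0359, I(X;f(Y)) = 0.0016, inequality holds: 0.0359 ≥ 0.0016

Data Processing Inequality: For any Markov chain X → Y → Z, we have I(X;Y) ≥ I(X;Z).

Here Z = f(Y) is a deterministic function of Y, forming X → Y → Z.

Original I(X;Y) = 0.0359 bits

After applying f:
P(X,Z) where Z=f(Y):
- P(X,Z=0) = P(X,Y=0) + P(X,Y=1) + P(X,Y=2)
- P(X,Z=1) = P(X,Y=3)

I(X;Z) = I(X;f(Y)) = 0.0016 bits

Verification: 0.0359 ≥ 0.0016 ✓

Information cannot be created by processing; the function f can only lose information about X.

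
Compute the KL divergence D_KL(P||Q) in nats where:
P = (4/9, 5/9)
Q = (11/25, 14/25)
0.0000 nats

KL divergence: D_KL(P||Q) = Σ p(x) log(p(x)/q(x))

Computing term by term:
  x=0: 4/9 × log_e[(4/9)/(11/25)] = 4/9 × 0.0101 = 0.0045
  x=1: 5/9 × log_e[(5/9)/(14/25)] = 5/9 × -0.0080 = -0.0044

D_KL(P||Q) = 0.0000 nats

Note: KL divergence is always non-negative and equals 0 iff P = Q.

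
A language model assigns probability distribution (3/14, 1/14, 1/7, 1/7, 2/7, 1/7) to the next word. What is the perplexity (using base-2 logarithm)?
5.5317

Perplexity is 2^H (or exp(H) for natural log).

First, H = -Σ p log p = 2.4677 bits
Perplexity = 2^2.4677 = 5.5317

Interpretation: The model's uncertainty is equivalent to choosing uniformly among 5.5 options.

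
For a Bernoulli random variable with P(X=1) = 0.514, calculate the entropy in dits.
0.3009 dits

The binary entropy function is:
H(p) = -p log(p) - (1-p) log(1-p)

H(0.514) = -0.514 × log_10(0.514) - 0.486 × log_10(0.486)
H(0.514) = 0.3009 dits

Note: Binary entropy is maximized at p=0.5 (H=1 bit) and minimized at p=0 or p=1 (H=0).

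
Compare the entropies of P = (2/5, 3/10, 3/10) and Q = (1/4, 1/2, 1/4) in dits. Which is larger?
P

Computing entropies in dits:
H(P) = 0.4729
H(Q) = 0.4515

Distribution P has higher entropy.

Intuition: The distribution closer to uniform (more spread out) has higher entropy.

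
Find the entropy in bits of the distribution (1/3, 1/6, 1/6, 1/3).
1.9183 bits

Shannon entropy is H(X) = -Σ p(x) log p(x).

For P = (1/3, 1/6, 1/6, 1/3):
H = -1/3 × log_2(1/3) -1/6 × log_2(1/6) -1/6 × log_2(1/6) -1/3 × log_2(1/3)
H = 1.9183 bits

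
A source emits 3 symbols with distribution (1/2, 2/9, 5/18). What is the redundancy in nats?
0.0620 nats

Redundancy measures how far a source is from maximum entropy:
R = H_max - H(X)

Maximum entropy for 3 symbols: H_max = log_e(3) = 1.0986 nats
Actual entropy: H(X) = 1.0366 nats
Redundancy: R = 1.0986 - 1.0366 = 0.0620 nats

This redundancy represents potential for compression: the source could be compressed by 0.0620 nats per symbol.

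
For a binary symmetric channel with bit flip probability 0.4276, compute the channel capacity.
0.0152 bits

For a binary symmetric channel (BSC) with error probability p:
Capacity C = 1 - H(p) bits per symbol

where H(p) = -p log₂(p) - (1-p) log₂(1-p) is the binary entropy function.

H(0.4276) = 0.9848 bits
C = 1 - 0.9848 = 0.0152 bits per symbol

This means we can reliably transmit up to 0.0152 bits of information per channel use.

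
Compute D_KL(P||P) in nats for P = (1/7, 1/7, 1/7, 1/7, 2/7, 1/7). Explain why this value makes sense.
0.0000 nats

KL divergence satisfies the Gibbs inequality: D_KL(P||Q) ≥ 0 for all distributions P, Q.

D_KL(P||Q) = Σ p(x) log(p(x)/q(x))
Each term is p(x) × log_e(p(x)/p(x)) = p(x) × log_e(1) = 0, so the sum is 0.
D_KL(P||Q) = 0.0000 nats

When P = Q, the KL divergence is exactly 0, as there is no 'divergence' between identical distributions.

This non-negativity is a fundamental property: relative entropy cannot be negative because it measures how different Q is from P.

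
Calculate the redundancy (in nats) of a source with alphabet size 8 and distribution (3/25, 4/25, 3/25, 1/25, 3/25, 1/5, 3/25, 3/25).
0.0634 nats

Redundancy measures how far a source is from maximum entropy:
R = H_max - H(X)

Maximum entropy for 8 symbols: H_max = log_e(8) = 2.0794 nats
Actual entropy: H(X) = 2.0160 nats
Redundancy: R = 2.0794 - 2.0160 = 0.0634 nats

This redundancy represents potential for compression: the source could be compressed by 0.0634 nats per symbol.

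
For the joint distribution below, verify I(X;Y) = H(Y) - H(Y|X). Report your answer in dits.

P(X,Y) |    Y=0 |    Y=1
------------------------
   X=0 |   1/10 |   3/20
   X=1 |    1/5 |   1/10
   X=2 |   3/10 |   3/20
I(X;Y) = 0.0119 dits

Mutual information has multiple equivalent forms:
- I(X;Y) = H(X) - H(X|Y)
- I(X;Y) = H(Y) - H(Y|X)
- I(X;Y) = H(X) + H(Y) - H(X,Y)

Computing all quantities:
H(X) = 0.4634, H(Y) = 0.2923, H(X,Y) = 0.7438
H(X|Y) = 0.4515, H(Y|X) = 0.2804

Verification:
H(X) - H(X|Y) = 0.4634 - 0.4515 = 0.0119
H(Y) - H(Y|X) = 0.2923 - 0.2804 = 0.0119
H(X) + H(Y) - H(X,Y) = 0.4634 + 0.2923 - 0.7438 = 0.0119

All forms give I(X;Y) = 0.0119 dits. ✓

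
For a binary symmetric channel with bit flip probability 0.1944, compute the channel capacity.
0.2894 bits

For a binary symmetric channel (BSC) with error probability p:
Capacity C = 1 - H(p) bits per symbol

where H(p) = -p log₂(p) - (1-p) log₂(1-p) is the binary entropy function.

H(0.1944) = 0.7106 bits
C = 1 - 0.7106 = 0.2894 bits per symbol

This means we can reliably transmit up to 0.2894 bits of information per channel use.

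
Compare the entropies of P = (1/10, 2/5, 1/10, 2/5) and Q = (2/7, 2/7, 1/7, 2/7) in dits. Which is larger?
Q

Computing entropies in dits:
H(P) = 0.5184
H(Q) = 0.5871

Distribution Q has higher entropy.

Intuition: The distribution closer to uniform (more spread out) has higher entropy.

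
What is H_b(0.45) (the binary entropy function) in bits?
0.9928 bits

The binary entropy function is:
H(p) = -p log(p) - (1-p) log(1-p)

H(0.45) = -0.45 × log_2(0.45) - 0.55 × log_2(0.55)
H(0.45) = 0.9928 bits

Note: Binary entropy is maximized at p=0.5 (H=1 bit) and minimized at p=0 or p=1 (H=0).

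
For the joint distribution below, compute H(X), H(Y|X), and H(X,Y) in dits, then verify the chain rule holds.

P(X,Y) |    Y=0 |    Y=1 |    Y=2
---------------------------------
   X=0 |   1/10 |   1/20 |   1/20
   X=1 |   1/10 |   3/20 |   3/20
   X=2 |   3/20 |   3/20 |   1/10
H(X,Y) = 0.9244, H(X) = 0.4581, H(Y|X) = 0.4663 (all in dits)

Chain rule: H(X,Y) = H(X) + H(Y|X)

Left side — joint entropy directly:
H(X,Y) = -Σ p(x,y) log p(x,y) = 0.9244 dits

Right side — compute H(Y|X) from the conditional distributions:
P(X) = (1/5, 2/5, 2/5), so H(X) = 0.4581 dits
H(Y|X) = Σ_x P(X=x) · H(Y|X=x):
  P(Y|X=0) = (1/2, 1/4, 1/4), H(Y|X=0) = 0.4515, weight P(X=0) = 1/5
  P(Y|X=1) = (1/4, 3/8, 3/8), H(Y|X=1) = 0.4700, weight P(X=1) = 2/5
  P(Y|X=2) = (3/8, 3/8, 1/4), H(Y|X=2) = 0.4700, weight P(X=2) = 2/5
H(Y|X) = 0.4663 dits

H(X) + H(Y|X) = 0.4581 + 0.4663 = 0.9244 dits

Both sides equal 0.9244 dits. ✓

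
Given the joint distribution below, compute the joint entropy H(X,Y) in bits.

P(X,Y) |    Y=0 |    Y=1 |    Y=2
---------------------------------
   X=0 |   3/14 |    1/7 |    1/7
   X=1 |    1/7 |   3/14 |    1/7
2.5567 bits

Joint entropy is H(X,Y) = -Σ_{x,y} p(x,y) log p(x,y).

Summing over all non-zero entries:
H(X,Y) = -[3/14·log_2(3/14) + 1/7·log_2(1/7) + 1/7·log_2(1/7) + 1/7·log_2(1/7) + 3/14·log_2(3/14) + 1/7·log_2(1/7)]
H(X,Y) = 2.5567 bits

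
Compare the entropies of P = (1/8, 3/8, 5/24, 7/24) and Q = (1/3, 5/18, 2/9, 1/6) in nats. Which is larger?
Q

Computing entropies in nats:
H(P) = 1.3139
H(Q) = 1.3549

Distribution Q has higher entropy.

Intuition: The distribution closer to uniform (more spread out) has higher entropy.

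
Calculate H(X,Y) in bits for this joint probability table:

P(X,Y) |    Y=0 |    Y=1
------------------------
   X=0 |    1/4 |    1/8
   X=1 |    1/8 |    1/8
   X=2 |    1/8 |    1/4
2.5000 bits

Joint entropy is H(X,Y) = -Σ_{x,y} p(x,y) log p(x,y).

Summing over all non-zero entries:
H(X,Y) = -[1/4·log_2(1/4) + 1/8·log_2(1/8) + 1/8·log_2(1/8) + 1/8·log_2(1/8) + 1/8·log_2(1/8) + 1/4·log_2(1/4)]
H(X,Y) = 2.5000 bits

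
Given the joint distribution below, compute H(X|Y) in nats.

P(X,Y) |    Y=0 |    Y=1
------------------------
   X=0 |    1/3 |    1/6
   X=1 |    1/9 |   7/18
0.5893 nats

Using the chain rule: H(X|Y) = H(X,Y) - H(Y)

First, compute H(X,Y) = 1.2763 nats

Marginal P(Y) = (4/9, 5/9)
H(Y) = 0.6870 nats

H(X|Y) = H(X,Y) - H(Y) = 1.2763 - 0.6870 = 0.5893 nats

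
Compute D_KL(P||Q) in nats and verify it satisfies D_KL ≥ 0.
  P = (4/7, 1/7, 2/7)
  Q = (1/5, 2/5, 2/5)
0.3567 nats

KL divergence satisfies the Gibbs inequality: D_KL(P||Q) ≥ 0 for all distributions P, Q.

D_KL(P||Q) = Σ p(x) log(p(x)/q(x))
Term by term:
  x=0: 4/7 × log_e[(4/7)/(1/5)] = 0.5999
  x=1: 1/7 × log_e[(1/7)/(2/5)] = -0.1471
  x=2: 2/7 × log_e[(2/7)/(2/5)] = -0.0961
D_KL(P||Q) = 0.3567 nats

D_KL(P||Q) = 0.3567 ≥ 0 ✓

This non-negativity is a fundamental property: relative entropy cannot be negative because it measures how different Q is from P.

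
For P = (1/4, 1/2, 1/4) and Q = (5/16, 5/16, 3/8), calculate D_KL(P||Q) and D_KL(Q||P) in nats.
D_KL(P||Q) = 0.0778, D_KL(Q||P) = 0.0749

KL divergence is not symmetric: D_KL(P||Q) ≠ D_KL(Q||P) in general.

D_KL(P||Q) = 0.0778 nats
D_KL(Q||P) = 0.0749 nats

No, they are not equal!

This asymmetry is why KL divergence is not a true distance metric.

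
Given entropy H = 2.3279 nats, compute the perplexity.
10.2564

Perplexity is e^H (or exp(H) for natural log).

H = 2.3279 nats
Perplexity = e^2.3279 = 10.2564

Interpretation: The model's uncertainty is equivalent to choosing uniformly among 10.3 options.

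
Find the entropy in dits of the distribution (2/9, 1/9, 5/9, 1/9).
0.4990 dits

Shannon entropy is H(X) = -Σ p(x) log p(x).

For P = (2/9, 1/9, 5/9, 1/9):
H = -2/9 × log_10(2/9) -1/9 × log_10(1/9) -5/9 × log_10(5/9) -1/9 × log_10(1/9)
H = 0.4990 dits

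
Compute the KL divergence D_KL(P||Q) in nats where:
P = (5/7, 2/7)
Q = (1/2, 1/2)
0.0949 nats

KL divergence: D_KL(P||Q) = Σ p(x) log(p(x)/q(x))

Computing term by term:
  x=0: 5/7 × log_e[(5/7)/(1/2)] = 5/7 × 0.3567 = 0.2548
  x=1: 2/7 × log_e[(2/7)/(1/2)] = 2/7 × -0.5596 = -0.1599

D_KL(P||Q) = 0.0949 nats

Note: KL divergence is always non-negative and equals 0 iff P = Q.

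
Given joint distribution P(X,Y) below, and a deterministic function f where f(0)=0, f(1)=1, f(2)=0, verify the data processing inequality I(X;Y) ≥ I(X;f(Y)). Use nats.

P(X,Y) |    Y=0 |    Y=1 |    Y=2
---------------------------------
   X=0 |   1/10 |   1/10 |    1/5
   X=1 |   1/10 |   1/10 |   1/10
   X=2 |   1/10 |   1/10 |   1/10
I(X;Y) = 0.0138, I(X;f(Y)) = 0.0040, inequality holds: 0.0138 ≥ 0.0040

Data Processing Inequality: For any Markov chain X → Y → Z, we have I(X;Y) ≥ I(X;Z).

Here Z = f(Y) is a deterministic function of Y, forming X → Y → Z.

Original I(X;Y) = 0.0138 nats

After applying f:
P(X,Z) where Z=f(Y):
- P(X,Z=0) = P(X,Y=0) + P(X,Y=2)
- P(X,Z=1) = P(X,Y=1)

I(X;Z) = I(X;f(Y)) = 0.0040 nats

Verification: 0.0138 ≥ 0.0040 ✓

Information cannot be created by processing; the function f can only lose information about X.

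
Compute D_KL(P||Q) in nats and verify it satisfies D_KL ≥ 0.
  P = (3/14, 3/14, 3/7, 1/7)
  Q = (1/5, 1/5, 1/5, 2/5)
0.2091 nats

KL divergence satisfies the Gibbs inequality: D_KL(P||Q) ≥ 0 for all distributions P, Q.

D_KL(P||Q) = Σ p(x) log(p(x)/q(x))
Term by term:
  x=0: 3/14 × log_e[(3/14)/(1/5)] = 0.0148
  x=1: 3/14 × log_e[(3/14)/(1/5)] = 0.0148
  x=2: 3/7 × log_e[(3/7)/(1/5)] = 0.3266
  x=3: 1/7 × log_e[(1/7)/(2/5)] = -0.1471
D_KL(P||Q) = 0.2091 nats

D_KL(P||Q) = 0.2091 ≥ 0 ✓

This non-negativity is a fundamental property: relative entropy cannot be negative because it measures how different Q is from P.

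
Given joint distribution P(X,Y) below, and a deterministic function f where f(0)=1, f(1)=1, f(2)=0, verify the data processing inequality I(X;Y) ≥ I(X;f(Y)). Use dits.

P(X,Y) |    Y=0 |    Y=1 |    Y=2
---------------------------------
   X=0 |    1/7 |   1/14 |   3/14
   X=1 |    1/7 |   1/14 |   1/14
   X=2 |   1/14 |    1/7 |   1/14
I(X;Y) = 0.0286, I(X;f(Y)) = 0.0145, inequality holds: 0.0286 ≥ 0.0145

Data Processing Inequality: For any Markov chain X → Y → Z, we have I(X;Y) ≥ I(X;Z).

Here Z = f(Y) is a deterministic function of Y, forming X → Y → Z.

Original I(X;Y) = 0.0286 dits

After applying f:
P(X,Z) where Z=f(Y):
- P(X,Z=0) = P(X,Y=2)
- P(X,Z=1) = P(X,Y=0) + P(X,Y=1)

I(X;Z) = I(X;f(Y)) = 0.0145 dits

Verification: 0.0286 ≥ 0.0145 ✓

Information cannot be created by processing; the function f can only lose information about X.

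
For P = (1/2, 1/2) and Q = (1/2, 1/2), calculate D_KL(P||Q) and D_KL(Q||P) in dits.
D_KL(P||Q) = 0.0000, D_KL(Q||P) = 0.0000

KL divergence is not symmetric: D_KL(P||Q) ≠ D_KL(Q||P) in general.

D_KL(P||Q) = 0.0000 dits
D_KL(Q||P) = 0.0000 dits

In this case they happen to be equal (to 4 decimal places).

This asymmetry is why KL divergence is not a true distance metric.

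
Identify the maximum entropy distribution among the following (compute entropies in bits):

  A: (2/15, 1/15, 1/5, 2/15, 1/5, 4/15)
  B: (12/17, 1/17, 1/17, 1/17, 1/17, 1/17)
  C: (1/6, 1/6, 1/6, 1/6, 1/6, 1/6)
C

For a discrete distribution over n outcomes, entropy is maximized by the uniform distribution.

Computing entropies:
H(A) = 2.4729 bits
H(B) = 1.5569 bits
H(C) = 2.5850 bits

The uniform distribution (where all probabilities equal 1/6) achieves the maximum entropy of log_2(6) = 2.5850 bits.

Distribution C has the highest entropy.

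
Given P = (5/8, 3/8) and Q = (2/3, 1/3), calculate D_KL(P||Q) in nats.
0.0038 nats

KL divergence: D_KL(P||Q) = Σ p(x) log(p(x)/q(x))

Computing term by term:
  x=0: 5/8 × log_e[(5/8)/(2/3)] = 5/8 × -0.0645 = -0.0403
  x=1: 3/8 × log_e[(3/8)/(1/3)] = 3/8 × 0.1178 = 0.0442

D_KL(P||Q) = 0.0038 nats

Note: KL divergence is always non-negative and equals 0 iff P = Q.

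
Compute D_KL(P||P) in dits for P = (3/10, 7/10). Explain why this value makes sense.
0.0000 dits

KL divergence satisfies the Gibbs inequality: D_KL(P||Q) ≥ 0 for all distributions P, Q.

D_KL(P||Q) = Σ p(x) log(p(x)/q(x))
Each term is p(x) × log_10(p(x)/p(x)) = p(x) × log_10(1) = 0, so the sum is 0.
D_KL(P||Q) = 0.0000 dits

When P = Q, the KL divergence is exactly 0, as there is no 'divergence' between identical distributions.

This non-negativity is a fundamental property: relative entropy cannot be negative because it measures how different Q is from P.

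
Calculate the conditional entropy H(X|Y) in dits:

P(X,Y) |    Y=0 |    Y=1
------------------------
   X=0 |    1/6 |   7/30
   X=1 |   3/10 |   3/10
0.2908 dits

Using the chain rule: H(X|Y) = H(X,Y) - H(Y)

First, compute H(X,Y) = 0.5909 dits

Marginal P(Y) = (7/15, 8/15)
H(Y) = 0.3001 dits

H(X|Y) = H(X,Y) - H(Y) = 0.5909 - 0.3001 = 0.2908 dits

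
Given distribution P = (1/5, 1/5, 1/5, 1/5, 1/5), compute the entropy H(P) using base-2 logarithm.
2.3219 bits

Shannon entropy is H(X) = -Σ p(x) log p(x).

For P = (1/5, 1/5, 1/5, 1/5, 1/5):
H = -1/5 × log_2(1/5) -1/5 × log_2(1/5) -1/5 × log_2(1/5) -1/5 × log_2(1/5) -1/5 × log_2(1/5)
H = 2.3219 bits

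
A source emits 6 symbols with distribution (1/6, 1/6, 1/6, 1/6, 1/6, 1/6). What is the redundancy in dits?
0.0000 dits

Redundancy measures how far a source is from maximum entropy:
R = H_max - H(X)

Maximum entropy for 6 symbols: H_max = log_10(6) = 0.7782 dits
Actual entropy: H(X) = 0.7782 dits
Redundancy: R = 0.7782 - 0.7782 = 0.0000 dits

This redundancy represents potential for compression: the source could be compressed by 0.0000 dits per symbol.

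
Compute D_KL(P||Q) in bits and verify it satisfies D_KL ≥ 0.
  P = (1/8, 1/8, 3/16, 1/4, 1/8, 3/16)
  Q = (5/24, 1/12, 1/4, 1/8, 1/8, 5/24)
0.1247 bits

KL divergence satisfies the Gibbs inequality: D_KL(P||Q) ≥ 0 for all distributions P, Q.

D_KL(P||Q) = Σ p(x) log(p(x)/q(x))
Term by term:
  x=0: 1/8 × log_2[(1/8)/(5/24)] = -0.0921
  x=1: 1/8 × log_2[(1/8)/(1/12)] = 0.0731
  x=2: 3/16 × log_2[(3/16)/(1/4)] = -0.0778
  x=3: 1/4 × log_2[(1/4)/(1/8)] = 0.2500
  x=4: 1/8 × log_2[(1/8)/(1/8)] = 0.0000
  x=5: 3/16 × log_2[(3/16)/(5/24)] = -0.0285
D_KL(P||Q) = 0.1247 bits

D_KL(P||Q) = 0.1247 ≥ 0 ✓

This non-negativity is a fundamental property: relative entropy cannot be negative because it measures how different Q is from P.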